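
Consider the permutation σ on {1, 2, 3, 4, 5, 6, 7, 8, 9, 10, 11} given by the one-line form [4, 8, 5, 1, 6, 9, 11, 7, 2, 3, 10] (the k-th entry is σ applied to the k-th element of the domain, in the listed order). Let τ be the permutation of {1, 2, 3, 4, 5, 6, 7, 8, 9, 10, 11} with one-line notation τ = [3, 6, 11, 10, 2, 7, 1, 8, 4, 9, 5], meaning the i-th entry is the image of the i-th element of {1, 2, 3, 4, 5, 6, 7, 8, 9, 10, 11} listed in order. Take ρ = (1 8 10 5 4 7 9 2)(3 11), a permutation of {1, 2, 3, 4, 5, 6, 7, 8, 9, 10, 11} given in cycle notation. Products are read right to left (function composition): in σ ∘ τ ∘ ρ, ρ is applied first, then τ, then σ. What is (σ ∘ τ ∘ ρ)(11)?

Chase 11: ρ(11) = 3; τ(3) = 11; σ(11) = 10. Hence (σ ∘ τ ∘ ρ)(11) = 10.

10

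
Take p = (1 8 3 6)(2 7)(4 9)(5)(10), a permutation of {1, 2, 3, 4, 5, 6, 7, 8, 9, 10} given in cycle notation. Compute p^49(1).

1 lies in the 4-cycle (1 8 3 6).
On a 4-cycle, p^4 is the identity, so p^49 = p^1 there (49 ≡ 1 mod 4).
Stepping 1 place around the cycle: 1 → 8.

8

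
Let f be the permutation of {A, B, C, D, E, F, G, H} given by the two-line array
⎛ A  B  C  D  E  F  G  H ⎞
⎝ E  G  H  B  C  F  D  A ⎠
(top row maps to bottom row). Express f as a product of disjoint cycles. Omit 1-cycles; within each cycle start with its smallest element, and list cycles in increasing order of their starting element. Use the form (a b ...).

Iterating f from A gives A → E → C → H → A; that is the 4-cycle (A E C H).
Continuing from each remaining unvisited element yields (A E C H)(B G D).

(A E C H)(B G D)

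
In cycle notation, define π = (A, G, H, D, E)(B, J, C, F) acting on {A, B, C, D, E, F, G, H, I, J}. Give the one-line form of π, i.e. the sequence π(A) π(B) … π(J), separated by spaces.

Each element maps to the next entry in its cycle (wrapping to the front): A↦G, B↦J, C↦F, D↦E, E↦A, F↦B, G↦H, H↦D, I↦I, J↦C.
Listing these in domain order gives G J F E A B H D I C.

G J F E A B H D I C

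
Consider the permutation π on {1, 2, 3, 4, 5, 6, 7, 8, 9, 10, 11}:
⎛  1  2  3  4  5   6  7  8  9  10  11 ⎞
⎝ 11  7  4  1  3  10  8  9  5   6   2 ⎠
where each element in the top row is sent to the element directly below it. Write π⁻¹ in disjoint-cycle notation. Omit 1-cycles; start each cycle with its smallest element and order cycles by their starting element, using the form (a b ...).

(1 4 3 5 9 8 7 2 11)(6 10)

The cycle decomposition of π is (1 11 2 7 8 9 5 3 4)(6 10).
Reversing each cycle (and rotating so the smallest element leads) gives π⁻¹ = (1 4 3 5 9 8 7 2 11)(6 10).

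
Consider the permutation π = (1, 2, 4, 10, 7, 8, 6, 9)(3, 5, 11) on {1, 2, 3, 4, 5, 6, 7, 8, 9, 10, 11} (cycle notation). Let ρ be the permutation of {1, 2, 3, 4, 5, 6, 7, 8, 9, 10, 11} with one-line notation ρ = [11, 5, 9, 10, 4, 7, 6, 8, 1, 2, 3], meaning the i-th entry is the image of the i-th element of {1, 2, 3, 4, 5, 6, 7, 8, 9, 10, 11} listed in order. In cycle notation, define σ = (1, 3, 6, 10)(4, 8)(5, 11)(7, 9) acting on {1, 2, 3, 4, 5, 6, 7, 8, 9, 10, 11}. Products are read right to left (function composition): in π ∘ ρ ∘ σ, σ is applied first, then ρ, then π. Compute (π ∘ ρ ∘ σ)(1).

(π ∘ ρ ∘ σ)(1) = π(ρ(σ(1))). σ(1) = 3, then ρ(3) = 9, then π(9) = 1, so the result is 1.

1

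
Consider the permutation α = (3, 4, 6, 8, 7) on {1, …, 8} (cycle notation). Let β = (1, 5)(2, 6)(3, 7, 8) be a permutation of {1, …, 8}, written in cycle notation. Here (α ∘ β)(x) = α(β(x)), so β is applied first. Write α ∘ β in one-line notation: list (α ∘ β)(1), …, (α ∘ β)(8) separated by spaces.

Chase each element through β then α: 1 → 5 → 5; 2 → 6 → 8; 3 → 7 → 3; 4 → 4 → 6; 5 → 1 → 1; 6 → 2 → 2; 7 → 8 → 7; 8 → 3 → 4.
So α ∘ β in one-line form is 5 8 3 6 1 2 7 4.

5 8 3 6 1 2 7 4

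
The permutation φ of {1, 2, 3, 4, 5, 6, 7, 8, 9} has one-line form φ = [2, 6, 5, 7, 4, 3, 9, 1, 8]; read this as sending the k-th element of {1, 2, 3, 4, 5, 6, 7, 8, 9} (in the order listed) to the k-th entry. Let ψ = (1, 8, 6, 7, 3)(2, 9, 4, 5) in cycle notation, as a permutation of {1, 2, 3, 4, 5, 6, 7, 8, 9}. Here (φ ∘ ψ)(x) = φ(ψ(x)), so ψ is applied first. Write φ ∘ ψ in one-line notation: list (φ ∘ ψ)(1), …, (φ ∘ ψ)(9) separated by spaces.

1 8 2 4 6 9 5 3 7

For each element, apply ψ then φ: 1 → 8 → 1; 2 → 9 → 8; 3 → 1 → 2; 4 → 5 → 4; 5 → 2 → 6; 6 → 7 → 9; 7 → 3 → 5; 8 → 6 → 3; 9 → 4 → 7.
Collecting the images, φ ∘ ψ = [1 8 2 4 6 9 5 3 7].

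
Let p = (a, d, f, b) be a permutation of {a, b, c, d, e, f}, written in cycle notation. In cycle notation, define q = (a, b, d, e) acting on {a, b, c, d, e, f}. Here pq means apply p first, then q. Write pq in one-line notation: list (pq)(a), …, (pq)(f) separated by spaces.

(pq)(x) = q(p(x)). Computing each image: q(p(a)) = q(d) = e, q(p(b)) = q(a) = b, q(p(c)) = q(c) = c, q(p(d)) = q(f) = f, q(p(e)) = q(e) = a, q(p(f)) = q(b) = d.
Hence pq = [e b c f a d].

e b c f a d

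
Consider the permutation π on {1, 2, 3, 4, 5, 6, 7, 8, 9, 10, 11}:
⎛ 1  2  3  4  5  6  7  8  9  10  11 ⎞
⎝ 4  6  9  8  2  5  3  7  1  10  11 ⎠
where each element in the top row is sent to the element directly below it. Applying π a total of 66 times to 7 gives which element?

7

Tracing 7 → 3 → … returns to 7 after 6 steps, so 7 lies in a 6-cycle (1, 4, 8, 7, 3, 9).
On a 6-cycle, π^6 is the identity, so π^66 = π^0 there (66 ≡ 0 mod 6).
So π^66(7) = 7.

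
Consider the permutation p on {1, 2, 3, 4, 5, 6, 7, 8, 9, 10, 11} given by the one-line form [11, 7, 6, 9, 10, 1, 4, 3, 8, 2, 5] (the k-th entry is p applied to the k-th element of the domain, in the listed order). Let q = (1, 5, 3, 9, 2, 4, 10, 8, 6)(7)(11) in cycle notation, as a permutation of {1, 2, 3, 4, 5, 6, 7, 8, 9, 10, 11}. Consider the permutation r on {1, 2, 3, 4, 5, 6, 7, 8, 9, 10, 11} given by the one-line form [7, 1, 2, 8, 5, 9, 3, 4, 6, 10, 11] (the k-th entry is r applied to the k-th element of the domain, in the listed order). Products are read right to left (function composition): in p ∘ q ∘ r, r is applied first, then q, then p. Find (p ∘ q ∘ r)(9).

11

(p ∘ q ∘ r)(9) = p(q(r(9))). r(9) = 6, then q(6) = 1, then p(1) = 11, so the result is 11.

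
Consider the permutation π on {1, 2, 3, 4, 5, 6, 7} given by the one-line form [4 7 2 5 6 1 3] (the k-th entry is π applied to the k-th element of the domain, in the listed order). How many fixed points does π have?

No element satisfies π(x) = x, so there are 0 fixed points.

0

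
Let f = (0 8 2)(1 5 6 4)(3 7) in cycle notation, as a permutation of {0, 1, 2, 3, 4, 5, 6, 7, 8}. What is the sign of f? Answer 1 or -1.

1

The cycle lengths are 4, 3, 2.
A cycle of length ℓ contributes ℓ−1 transpositions, so f is a product of 3 + 2 + 1 = 6 transpositions — even.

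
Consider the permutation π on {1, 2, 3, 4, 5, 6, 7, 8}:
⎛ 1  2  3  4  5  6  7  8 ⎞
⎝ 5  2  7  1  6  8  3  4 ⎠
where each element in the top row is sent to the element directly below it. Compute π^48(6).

1

Tracing 6 → 8 → … returns to 6 after 5 steps, so 6 lies in a 5-cycle (1, 5, 6, 8, 4).
Since the cycle has length 5, π^48 acts on it the same as π^3 (48 mod 5 = 3).
Stepping 3 places around the cycle: 6 → 8 → 4 → 1.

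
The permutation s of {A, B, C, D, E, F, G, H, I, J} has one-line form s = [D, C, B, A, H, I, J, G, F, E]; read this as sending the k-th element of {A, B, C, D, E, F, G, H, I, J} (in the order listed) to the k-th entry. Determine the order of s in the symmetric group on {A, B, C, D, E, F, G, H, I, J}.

Decomposing into disjoint cycles gives cycle lengths 4, 2, 2, 2.
Since disjoint cycles commute, ord(s) = lcm(4, 2, 2, 2) = 4.

4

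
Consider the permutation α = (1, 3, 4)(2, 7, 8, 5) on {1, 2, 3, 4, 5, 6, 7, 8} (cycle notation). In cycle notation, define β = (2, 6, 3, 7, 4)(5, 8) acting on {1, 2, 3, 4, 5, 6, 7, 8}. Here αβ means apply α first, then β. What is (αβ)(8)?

(αβ)(8) = β(α(8)). α(8) = 5, then β(5) = 8. So (αβ)(8) = 8.

8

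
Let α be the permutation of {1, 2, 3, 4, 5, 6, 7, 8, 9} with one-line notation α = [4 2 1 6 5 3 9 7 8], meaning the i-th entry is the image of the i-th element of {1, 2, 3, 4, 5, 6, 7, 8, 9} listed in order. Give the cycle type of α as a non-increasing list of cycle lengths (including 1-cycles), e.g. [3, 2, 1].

The disjoint cycles are (1, 4, 6, 3)(2)(5)(7, 9, 8), with lengths 4, 3, 1, 1 in non-increasing order.

[4, 3, 1, 1]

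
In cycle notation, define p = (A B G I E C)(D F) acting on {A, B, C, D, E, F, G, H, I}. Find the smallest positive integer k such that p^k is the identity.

The cycle type of p is (6, 2, 1).
The order of p is the least common multiple of its cycle lengths: lcm(6, 2) = 6.

6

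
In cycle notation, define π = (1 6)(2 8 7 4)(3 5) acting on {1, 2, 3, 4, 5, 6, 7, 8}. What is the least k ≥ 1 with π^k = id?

The cycle type of π is (4, 2, 2).
The order of π is the least common multiple of its cycle lengths: lcm(4, 2, 2) = 4.

4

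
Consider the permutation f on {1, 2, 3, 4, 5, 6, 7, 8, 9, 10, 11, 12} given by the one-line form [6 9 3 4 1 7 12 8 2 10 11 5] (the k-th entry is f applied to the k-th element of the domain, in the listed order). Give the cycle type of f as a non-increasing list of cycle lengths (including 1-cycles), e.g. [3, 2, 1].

[5, 2, 1, 1, 1, 1, 1]

The disjoint cycles are (1 6 7 12 5)(2 9)(3)(4)(8)(10)(11), with lengths 5, 2, 1, 1, 1, 1, 1 in non-increasing order.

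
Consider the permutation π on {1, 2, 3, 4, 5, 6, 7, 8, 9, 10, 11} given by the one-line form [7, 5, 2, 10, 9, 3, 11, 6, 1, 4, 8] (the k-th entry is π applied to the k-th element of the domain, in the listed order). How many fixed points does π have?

0

No element satisfies π(x) = x, so there are 0 fixed points.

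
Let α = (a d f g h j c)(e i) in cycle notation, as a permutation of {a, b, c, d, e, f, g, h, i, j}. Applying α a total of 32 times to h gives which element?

h lies in the 7-cycle (a d f g h j c).
On a 7-cycle, α^7 is the identity, so α^32 = α^4 there (32 ≡ 4 mod 7).
Stepping 4 places around the cycle: h → j → c → a → d.

d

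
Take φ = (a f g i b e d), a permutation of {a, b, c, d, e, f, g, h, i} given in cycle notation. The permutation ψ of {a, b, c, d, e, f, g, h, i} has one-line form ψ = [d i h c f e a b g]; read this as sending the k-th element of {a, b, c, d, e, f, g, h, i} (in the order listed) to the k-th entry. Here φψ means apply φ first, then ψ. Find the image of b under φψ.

φ(b) = e, then ψ(e) = f; composing gives (φψ)(b) = f.

f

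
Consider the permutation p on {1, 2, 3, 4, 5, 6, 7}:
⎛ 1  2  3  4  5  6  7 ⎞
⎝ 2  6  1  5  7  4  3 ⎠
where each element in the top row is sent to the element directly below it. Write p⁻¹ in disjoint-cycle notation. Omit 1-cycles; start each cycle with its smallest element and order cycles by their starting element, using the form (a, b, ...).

(1, 3, 7, 5, 4, 6, 2)

The cycle decomposition of p is (1, 2, 6, 4, 5, 7, 3).
Reversing each cycle (and rotating so the smallest element leads) gives p⁻¹ = (1, 3, 7, 5, 4, 6, 2).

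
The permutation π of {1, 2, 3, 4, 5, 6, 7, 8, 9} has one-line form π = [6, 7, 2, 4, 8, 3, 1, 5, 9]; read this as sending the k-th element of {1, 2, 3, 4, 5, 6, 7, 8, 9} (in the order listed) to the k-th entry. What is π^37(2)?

Tracing 2 → 7 → … returns to 2 after 5 steps, so 2 lies in a 5-cycle (1 6 3 2 7).
Powers repeat with period 5 on this cycle, and 37 mod 5 = 2, so π^37(2) = π^2(2).
Advancing 2 steps from 2: 2 → 7 → 1.

1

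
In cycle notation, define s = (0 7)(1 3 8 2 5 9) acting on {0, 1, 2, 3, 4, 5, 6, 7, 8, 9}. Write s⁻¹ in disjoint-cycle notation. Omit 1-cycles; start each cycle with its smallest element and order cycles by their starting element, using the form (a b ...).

Inverting a permutation written in cycle notation just reverses the order within every cycle.
After reversing and putting each cycle's least element first, s⁻¹ = (0 7)(1 9 5 2 8 3).

(0 7)(1 9 5 2 8 3)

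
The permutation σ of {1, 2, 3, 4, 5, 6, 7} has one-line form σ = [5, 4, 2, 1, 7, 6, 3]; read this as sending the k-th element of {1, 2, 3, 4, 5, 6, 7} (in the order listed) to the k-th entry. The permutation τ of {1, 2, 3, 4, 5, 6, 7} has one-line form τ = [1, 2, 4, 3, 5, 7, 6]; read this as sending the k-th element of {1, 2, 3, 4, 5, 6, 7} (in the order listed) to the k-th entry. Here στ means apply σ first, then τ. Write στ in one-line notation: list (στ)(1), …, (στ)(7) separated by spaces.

(στ)(x) = τ(σ(x)). Computing each image: τ(σ(1)) = τ(5) = 5, τ(σ(2)) = τ(4) = 3, τ(σ(3)) = τ(2) = 2, τ(σ(4)) = τ(1) = 1, τ(σ(5)) = τ(7) = 6, τ(σ(6)) = τ(6) = 7, τ(σ(7)) = τ(3) = 4.
Hence στ = [5 3 2 1 6 7 4].

5 3 2 1 6 7 4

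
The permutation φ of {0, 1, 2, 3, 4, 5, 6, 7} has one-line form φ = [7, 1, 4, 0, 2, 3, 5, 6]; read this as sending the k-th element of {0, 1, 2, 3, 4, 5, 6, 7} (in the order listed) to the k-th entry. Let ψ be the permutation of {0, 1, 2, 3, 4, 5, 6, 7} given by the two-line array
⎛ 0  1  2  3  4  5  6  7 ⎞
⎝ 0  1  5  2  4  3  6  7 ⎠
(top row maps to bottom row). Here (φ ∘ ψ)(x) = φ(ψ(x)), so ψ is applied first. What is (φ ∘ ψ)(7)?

First apply ψ: ψ(7) = 7, then φ(7) = 6. Thus (φ ∘ ψ)(7) = 6.

6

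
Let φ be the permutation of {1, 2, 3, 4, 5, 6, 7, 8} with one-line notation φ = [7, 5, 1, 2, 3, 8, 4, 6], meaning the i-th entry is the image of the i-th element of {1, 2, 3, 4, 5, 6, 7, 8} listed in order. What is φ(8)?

6

8 is element number 8 of the domain, and entry number 8 of the one-line form is 6, so φ(8) = 6.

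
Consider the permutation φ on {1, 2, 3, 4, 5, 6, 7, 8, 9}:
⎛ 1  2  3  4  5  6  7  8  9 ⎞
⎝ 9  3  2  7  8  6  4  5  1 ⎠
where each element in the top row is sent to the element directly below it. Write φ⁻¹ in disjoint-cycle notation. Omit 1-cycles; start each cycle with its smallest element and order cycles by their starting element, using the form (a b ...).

The cycle decomposition of φ is (1 9)(2 3)(4 7)(5 8).
Reversing each cycle (and rotating so the smallest element leads) gives φ⁻¹ = (1 9)(2 3)(4 7)(5 8).

(1 9)(2 3)(4 7)(5 8)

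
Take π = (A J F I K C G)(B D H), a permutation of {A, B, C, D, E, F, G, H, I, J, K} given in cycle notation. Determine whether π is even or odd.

The cycle lengths are 7, 3, 1.
A cycle of length ℓ contributes ℓ−1 transpositions, so π is a product of 6 + 2 = 8 transpositions — even.

even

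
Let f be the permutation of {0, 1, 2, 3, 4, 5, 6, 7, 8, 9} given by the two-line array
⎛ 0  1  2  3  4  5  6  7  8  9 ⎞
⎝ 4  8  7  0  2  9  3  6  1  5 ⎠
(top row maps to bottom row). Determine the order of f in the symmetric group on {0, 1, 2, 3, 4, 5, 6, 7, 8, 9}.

6

Writing f as disjoint cycles, the cycle lengths are 6, 2, 2.
Since disjoint cycles commute, ord(f) = lcm(6, 2, 2) = 6.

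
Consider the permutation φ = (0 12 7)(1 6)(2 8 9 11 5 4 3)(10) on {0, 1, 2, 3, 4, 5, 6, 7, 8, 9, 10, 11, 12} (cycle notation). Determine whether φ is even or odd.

odd

The cycle lengths are 7, 3, 2, 1.
A cycle of length ℓ contributes ℓ−1 transpositions, so φ is a product of 6 + 2 + 1 = 9 transpositions — odd.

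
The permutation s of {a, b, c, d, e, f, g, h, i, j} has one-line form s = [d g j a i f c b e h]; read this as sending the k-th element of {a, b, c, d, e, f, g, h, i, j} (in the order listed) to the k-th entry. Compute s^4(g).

b

Tracing g → c → … returns to g after 5 steps, so g lies in a 5-cycle (b, g, c, j, h).
Stepping 4 places around the cycle: g → c → j → h → b.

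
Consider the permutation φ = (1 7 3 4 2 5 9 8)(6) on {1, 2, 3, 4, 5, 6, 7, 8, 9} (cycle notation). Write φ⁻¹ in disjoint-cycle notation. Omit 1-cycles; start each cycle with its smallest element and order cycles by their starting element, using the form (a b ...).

Inverting a permutation written in cycle notation just reverses the order within every cycle.
After reversing and putting each cycle's least element first, φ⁻¹ = (1 8 9 5 2 4 3 7).

(1 8 9 5 2 4 3 7)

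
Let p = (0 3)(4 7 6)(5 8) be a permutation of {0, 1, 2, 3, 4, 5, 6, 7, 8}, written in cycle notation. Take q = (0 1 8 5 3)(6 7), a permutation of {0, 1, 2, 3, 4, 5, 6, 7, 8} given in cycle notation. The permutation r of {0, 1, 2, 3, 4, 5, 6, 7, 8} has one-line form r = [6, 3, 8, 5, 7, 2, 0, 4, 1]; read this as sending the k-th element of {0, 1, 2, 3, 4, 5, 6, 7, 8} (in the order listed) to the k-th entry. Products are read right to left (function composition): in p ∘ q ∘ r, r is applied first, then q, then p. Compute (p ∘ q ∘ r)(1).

3

Chase 1: r(1) = 3; q(3) = 0; p(0) = 3. Hence (p ∘ q ∘ r)(1) = 3.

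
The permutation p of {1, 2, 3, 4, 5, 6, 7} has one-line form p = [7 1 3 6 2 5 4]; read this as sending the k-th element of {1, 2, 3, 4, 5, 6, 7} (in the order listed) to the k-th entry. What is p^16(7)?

Tracing 7 → 4 → … returns to 7 after 6 steps, so 7 lies in a 6-cycle (1, 7, 4, 6, 5, 2).
On a 6-cycle, p^6 is the identity, so p^16 = p^4 there (16 ≡ 4 mod 6).
Advancing 4 steps from 7: 7 → 4 → 6 → 5 → 2.

2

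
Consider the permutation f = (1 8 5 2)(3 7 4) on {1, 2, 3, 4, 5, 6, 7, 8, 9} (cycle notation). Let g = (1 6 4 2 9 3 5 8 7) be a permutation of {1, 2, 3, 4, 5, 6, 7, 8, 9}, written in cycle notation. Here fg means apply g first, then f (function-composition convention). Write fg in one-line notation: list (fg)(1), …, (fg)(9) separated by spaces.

6 9 2 1 5 3 8 4 7

For each element, apply g then f: 1 → 6 → 6; 2 → 9 → 9; 3 → 5 → 2; 4 → 2 → 1; 5 → 8 → 5; 6 → 4 → 3; 7 → 1 → 8; 8 → 7 → 4; 9 → 3 → 7.
Collecting the images, fg = [6 9 2 1 5 3 8 4 7].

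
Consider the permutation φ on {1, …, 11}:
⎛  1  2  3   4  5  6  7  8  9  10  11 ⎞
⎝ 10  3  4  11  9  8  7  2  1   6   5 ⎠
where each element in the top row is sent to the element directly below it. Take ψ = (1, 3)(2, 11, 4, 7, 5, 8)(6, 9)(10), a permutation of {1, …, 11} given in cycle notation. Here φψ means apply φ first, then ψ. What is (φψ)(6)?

(φψ)(6) = ψ(φ(6)). φ(6) = 8, then ψ(8) = 2. So (φψ)(6) = 2.

2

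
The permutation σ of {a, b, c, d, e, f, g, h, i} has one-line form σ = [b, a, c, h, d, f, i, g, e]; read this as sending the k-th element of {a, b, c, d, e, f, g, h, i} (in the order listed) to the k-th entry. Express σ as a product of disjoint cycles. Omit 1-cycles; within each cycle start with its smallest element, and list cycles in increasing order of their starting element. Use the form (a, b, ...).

Start at a and follow images: a → b → a, giving the cycle (a, b).
Continuing from each remaining unvisited element yields (a, b)(d, h, g, i, e).

(a, b)(d, h, g, i, e)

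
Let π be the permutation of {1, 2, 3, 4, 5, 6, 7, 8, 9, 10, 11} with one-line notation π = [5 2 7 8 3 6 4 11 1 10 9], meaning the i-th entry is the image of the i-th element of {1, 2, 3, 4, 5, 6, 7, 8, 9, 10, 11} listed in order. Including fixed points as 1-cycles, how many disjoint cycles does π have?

4

The cycle decomposition is (1, 5, 3, 7, 4, 8, 11, 9)(2)(6)(10), which has 4 cycles (counting 1-cycles).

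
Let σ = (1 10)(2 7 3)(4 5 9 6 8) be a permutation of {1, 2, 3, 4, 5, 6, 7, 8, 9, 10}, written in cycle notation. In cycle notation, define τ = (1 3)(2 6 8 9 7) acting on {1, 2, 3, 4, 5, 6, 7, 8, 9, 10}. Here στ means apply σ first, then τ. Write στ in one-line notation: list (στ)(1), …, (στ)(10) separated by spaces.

For each element, apply σ then τ: 1 → 10 → 10; 2 → 7 → 2; 3 → 2 → 6; 4 → 5 → 5; 5 → 9 → 7; 6 → 8 → 9; 7 → 3 → 1; 8 → 4 → 4; 9 → 6 → 8; 10 → 1 → 3.
Collecting the images, στ = [10 2 6 5 7 9 1 4 8 3].

10 2 6 5 7 9 1 4 8 3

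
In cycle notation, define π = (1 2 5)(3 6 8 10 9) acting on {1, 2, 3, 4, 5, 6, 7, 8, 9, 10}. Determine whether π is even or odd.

The cycle lengths are 5, 3, 1, 1.
A cycle of length ℓ contributes ℓ−1 transpositions, so π is a product of 4 + 2 = 6 transpositions — even.

even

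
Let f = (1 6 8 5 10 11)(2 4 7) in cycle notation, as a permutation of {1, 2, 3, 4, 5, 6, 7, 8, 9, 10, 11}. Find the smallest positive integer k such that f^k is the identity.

The disjoint cycles have lengths 6, 3, 1, 1.
Since disjoint cycles commute, ord(f) = lcm(6, 3) = 6.

6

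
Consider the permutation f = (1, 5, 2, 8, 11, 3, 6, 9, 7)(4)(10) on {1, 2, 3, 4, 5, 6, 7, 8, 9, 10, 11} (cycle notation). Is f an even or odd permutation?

even

The cycle lengths are 9, 1, 1.
A cycle is odd iff its length is even; f has 0 even-length cycles, so sgn(f) = (−1)^0 and f is even.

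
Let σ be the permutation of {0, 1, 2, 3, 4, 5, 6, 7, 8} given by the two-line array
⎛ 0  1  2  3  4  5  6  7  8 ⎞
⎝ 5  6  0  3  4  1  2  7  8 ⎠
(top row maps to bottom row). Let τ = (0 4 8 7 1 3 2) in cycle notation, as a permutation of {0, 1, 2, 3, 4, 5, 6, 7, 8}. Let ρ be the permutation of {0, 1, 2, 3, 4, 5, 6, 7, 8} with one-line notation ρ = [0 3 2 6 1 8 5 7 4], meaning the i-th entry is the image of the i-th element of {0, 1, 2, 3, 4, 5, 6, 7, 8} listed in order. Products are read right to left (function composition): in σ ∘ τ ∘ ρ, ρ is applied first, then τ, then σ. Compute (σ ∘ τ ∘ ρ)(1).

0

(σ ∘ τ ∘ ρ)(1) = σ(τ(ρ(1))). ρ(1) = 3, then τ(3) = 2, then σ(2) = 0, so the result is 0.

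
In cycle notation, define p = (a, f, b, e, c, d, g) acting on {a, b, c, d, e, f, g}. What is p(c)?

In the cycle (a, f, b, e, c, d, g), c is followed by d, so p(c) = d.

d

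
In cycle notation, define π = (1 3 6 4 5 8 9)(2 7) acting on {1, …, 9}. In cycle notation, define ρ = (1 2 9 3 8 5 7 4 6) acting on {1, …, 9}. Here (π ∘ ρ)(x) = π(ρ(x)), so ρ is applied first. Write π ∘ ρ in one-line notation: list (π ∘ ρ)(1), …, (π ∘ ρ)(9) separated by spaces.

7 1 9 4 2 3 5 8 6

(π ∘ ρ)(x) = π(ρ(x)). Computing each image: π(ρ(1)) = π(2) = 7, π(ρ(2)) = π(9) = 1, π(ρ(3)) = π(8) = 9, π(ρ(4)) = π(6) = 4, π(ρ(5)) = π(7) = 2, π(ρ(6)) = π(1) = 3, π(ρ(7)) = π(4) = 5, π(ρ(8)) = π(5) = 8, π(ρ(9)) = π(3) = 6.
Hence π ∘ ρ = [7 1 9 4 2 3 5 8 6].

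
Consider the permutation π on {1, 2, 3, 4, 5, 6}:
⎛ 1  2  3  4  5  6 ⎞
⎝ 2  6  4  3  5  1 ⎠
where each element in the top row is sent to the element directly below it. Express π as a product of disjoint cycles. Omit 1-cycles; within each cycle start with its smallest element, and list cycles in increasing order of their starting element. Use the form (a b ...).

Iterating π from 1 gives 1 → 2 → 6 → 1; that is the 3-cycle (1 2 6).
Continuing from each remaining unvisited element yields (1 2 6)(3 4).

(1 2 6)(3 4)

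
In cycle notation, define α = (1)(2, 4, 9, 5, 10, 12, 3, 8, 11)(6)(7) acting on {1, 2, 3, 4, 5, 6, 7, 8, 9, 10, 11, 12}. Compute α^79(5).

4

5 lies in the 9-cycle (2, 4, 9, 5, 10, 12, 3, 8, 11).
Since the cycle has length 9, α^79 acts on it the same as α^7 (79 mod 9 = 7).
Advancing 7 steps from 5: 5 → 10 → 12 → 3 → 8 → 11 → 2 → 4.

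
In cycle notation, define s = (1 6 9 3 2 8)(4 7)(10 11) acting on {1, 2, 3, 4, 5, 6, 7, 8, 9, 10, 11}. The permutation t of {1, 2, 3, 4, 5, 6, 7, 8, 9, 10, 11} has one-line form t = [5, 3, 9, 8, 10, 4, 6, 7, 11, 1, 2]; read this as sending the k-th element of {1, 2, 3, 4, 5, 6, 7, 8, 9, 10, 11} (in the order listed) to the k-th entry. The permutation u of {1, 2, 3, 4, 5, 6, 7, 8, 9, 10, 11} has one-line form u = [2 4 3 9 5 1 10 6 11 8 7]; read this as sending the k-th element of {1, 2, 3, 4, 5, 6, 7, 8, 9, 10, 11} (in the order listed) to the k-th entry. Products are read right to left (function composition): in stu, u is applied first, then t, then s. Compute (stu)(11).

9

Chase 11: u(11) = 7; t(7) = 6; s(6) = 9. Hence (stu)(11) = 9.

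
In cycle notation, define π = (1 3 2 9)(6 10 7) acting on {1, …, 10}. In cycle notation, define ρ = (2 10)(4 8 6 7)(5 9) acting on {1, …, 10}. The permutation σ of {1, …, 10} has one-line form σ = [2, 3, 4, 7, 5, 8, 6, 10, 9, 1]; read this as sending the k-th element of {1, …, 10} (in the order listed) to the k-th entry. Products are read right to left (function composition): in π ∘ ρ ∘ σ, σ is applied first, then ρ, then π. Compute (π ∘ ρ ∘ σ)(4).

(π ∘ ρ ∘ σ)(4) = π(ρ(σ(4))). σ(4) = 7, then ρ(7) = 4, then π(4) = 4, so the result is 4.

4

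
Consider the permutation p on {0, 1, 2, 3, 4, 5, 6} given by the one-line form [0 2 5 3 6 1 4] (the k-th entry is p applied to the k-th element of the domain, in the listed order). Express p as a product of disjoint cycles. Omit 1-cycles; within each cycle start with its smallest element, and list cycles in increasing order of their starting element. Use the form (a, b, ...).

Start at 1 and follow images: 1 → 2 → 5 → 1, giving the cycle (1, 2, 5).
Continuing from each remaining unvisited element yields (1, 2, 5)(4, 6).

(1, 2, 5)(4, 6)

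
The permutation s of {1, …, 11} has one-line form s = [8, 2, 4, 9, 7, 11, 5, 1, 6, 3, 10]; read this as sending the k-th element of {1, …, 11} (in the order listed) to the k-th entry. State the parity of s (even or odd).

odd

In disjoint-cycle form the cycle lengths are 6, 2, 2, 1.
A cycle is odd iff its length is even; s has 3 even-length cycles, so sgn(s) = (−1)^3 and s is odd.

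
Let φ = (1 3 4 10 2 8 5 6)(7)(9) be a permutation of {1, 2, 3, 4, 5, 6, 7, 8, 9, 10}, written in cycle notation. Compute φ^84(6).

6 lies in the 8-cycle (1 3 4 10 2 8 5 6).
On an 8-cycle, φ^8 is the identity, so φ^84 = φ^4 there (84 ≡ 4 mod 8).
Advancing 4 steps from 6: 6 → 1 → 3 → 4 → 10.

10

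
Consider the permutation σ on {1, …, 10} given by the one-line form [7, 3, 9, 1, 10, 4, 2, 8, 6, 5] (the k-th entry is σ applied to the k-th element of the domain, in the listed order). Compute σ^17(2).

6

Tracing 2 → 3 → … returns to 2 after 7 steps, so 2 lies in a 7-cycle (1 7 2 3 9 6 4).
Since the cycle has length 7, σ^17 acts on it the same as σ^3 (17 mod 7 = 3).
Advancing 3 steps from 2: 2 → 3 → 9 → 6.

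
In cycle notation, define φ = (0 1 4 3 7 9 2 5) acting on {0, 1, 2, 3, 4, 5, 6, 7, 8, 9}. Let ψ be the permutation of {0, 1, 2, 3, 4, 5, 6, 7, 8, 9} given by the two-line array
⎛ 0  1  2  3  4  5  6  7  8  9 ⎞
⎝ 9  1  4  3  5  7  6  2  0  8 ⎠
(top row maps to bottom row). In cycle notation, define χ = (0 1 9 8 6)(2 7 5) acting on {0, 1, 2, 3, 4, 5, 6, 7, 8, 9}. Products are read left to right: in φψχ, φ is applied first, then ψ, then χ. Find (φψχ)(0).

9

Chase 0: φ(0) = 1; ψ(1) = 1; χ(1) = 9. Hence (φψχ)(0) = 9.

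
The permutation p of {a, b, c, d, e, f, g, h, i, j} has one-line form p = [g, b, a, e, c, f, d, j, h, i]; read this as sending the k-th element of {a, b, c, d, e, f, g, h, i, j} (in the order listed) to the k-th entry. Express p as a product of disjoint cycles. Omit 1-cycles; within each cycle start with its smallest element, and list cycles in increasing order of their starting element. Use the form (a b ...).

From a: a → g → d → e → c → a, closing the cycle (a g d e c).
Continuing from each remaining unvisited element yields (a g d e c)(h j i).

(a g d e c)(h j i)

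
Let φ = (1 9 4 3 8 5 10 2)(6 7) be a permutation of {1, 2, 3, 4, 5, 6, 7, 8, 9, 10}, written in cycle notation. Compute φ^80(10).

10 lies in the 8-cycle (1 9 4 3 8 5 10 2).
Since the cycle has length 8, φ^80 acts on it the same as φ^0 (80 mod 8 = 0).
So φ^80(10) = 10.

10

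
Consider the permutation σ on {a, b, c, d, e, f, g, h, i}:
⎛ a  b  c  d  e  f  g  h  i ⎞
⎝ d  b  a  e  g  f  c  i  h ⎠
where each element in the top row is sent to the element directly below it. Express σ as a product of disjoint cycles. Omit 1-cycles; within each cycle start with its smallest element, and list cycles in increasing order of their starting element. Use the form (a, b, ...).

Iterating σ from a gives a → d → e → g → c → a; that is the 5-cycle (a, d, e, g, c).
Continuing from each remaining unvisited element yields (a, d, e, g, c)(h, i).

(a, d, e, g, c)(h, i)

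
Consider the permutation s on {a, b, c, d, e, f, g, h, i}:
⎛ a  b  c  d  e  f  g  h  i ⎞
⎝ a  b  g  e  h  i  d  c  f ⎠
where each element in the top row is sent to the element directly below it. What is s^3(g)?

Tracing g → d → … returns to g after 5 steps, so g lies in a 5-cycle (c g d e h).
Stepping 3 places around the cycle: g → d → e → h.

h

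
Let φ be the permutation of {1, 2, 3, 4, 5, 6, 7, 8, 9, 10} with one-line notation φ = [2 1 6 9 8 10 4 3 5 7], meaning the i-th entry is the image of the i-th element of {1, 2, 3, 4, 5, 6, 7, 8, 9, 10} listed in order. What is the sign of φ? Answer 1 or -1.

In disjoint-cycle form the cycle lengths are 8, 2.
A cycle of length ℓ contributes ℓ−1 transpositions, so φ is a product of 7 + 1 = 8 transpositions — even.

1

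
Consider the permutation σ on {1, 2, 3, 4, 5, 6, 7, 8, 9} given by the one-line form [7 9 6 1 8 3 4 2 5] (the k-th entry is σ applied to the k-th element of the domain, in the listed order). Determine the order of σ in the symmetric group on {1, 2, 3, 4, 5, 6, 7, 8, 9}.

12

Writing σ as disjoint cycles, the cycle lengths are 4, 3, 2.
The order is lcm(4, 3, 2) = 12.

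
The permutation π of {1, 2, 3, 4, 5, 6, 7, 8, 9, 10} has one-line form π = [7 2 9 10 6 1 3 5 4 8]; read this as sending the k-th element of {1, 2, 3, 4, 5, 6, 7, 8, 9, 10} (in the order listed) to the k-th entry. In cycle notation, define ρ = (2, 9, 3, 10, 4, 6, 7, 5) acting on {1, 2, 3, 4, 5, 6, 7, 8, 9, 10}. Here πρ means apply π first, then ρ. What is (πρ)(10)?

First apply π: π(10) = 8, then ρ(8) = 8. Thus (πρ)(10) = 8.

8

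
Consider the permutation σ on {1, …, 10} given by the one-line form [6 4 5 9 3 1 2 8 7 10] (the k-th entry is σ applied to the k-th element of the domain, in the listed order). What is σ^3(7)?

9

Tracing 7 → 2 → … returns to 7 after 4 steps, so 7 lies in a 4-cycle (2 4 9 7).
Stepping 3 places around the cycle: 7 → 2 → 4 → 9.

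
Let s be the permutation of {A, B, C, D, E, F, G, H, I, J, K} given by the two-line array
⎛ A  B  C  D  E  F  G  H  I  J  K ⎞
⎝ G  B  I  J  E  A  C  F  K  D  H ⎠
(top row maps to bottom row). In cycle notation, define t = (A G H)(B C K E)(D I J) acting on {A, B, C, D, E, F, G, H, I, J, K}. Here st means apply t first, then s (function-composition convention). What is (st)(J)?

J

t(J) = D, then s(D) = J; composing gives (st)(J) = J.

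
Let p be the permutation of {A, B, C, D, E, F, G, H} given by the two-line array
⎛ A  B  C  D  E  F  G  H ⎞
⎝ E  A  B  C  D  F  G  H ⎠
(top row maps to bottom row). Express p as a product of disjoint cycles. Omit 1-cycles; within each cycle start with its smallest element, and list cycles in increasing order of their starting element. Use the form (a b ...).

(A E D C B)

From A: A → E → D → C → B → A, closing the cycle (A E D C B).
Continuing from each remaining unvisited element yields (A E D C B).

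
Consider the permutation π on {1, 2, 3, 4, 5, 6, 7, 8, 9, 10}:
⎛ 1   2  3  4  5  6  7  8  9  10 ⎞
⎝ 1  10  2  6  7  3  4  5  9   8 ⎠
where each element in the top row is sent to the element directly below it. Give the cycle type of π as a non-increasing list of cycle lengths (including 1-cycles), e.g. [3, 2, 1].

[8, 1, 1]

The disjoint cycles are (1)(2, 10, 8, 5, 7, 4, 6, 3)(9), with lengths 8, 1, 1 in non-increasing order.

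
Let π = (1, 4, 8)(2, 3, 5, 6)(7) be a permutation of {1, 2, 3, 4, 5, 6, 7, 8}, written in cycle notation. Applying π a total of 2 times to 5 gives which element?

5 lies in the 4-cycle (2, 3, 5, 6).
Advancing 2 steps from 5: 5 → 6 → 2.

2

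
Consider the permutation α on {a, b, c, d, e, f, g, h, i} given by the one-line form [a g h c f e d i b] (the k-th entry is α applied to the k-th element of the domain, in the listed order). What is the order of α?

Decomposing into disjoint cycles gives cycle lengths 6, 2, 1.
The order is lcm(6, 2) = 6.

6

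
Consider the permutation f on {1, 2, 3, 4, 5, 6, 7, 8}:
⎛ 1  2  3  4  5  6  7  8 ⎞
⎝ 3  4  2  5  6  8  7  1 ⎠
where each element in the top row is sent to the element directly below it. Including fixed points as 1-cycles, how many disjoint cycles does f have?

2

The cycle decomposition is (1, 3, 2, 4, 5, 6, 8)(7), which has 2 cycles (counting 1-cycles).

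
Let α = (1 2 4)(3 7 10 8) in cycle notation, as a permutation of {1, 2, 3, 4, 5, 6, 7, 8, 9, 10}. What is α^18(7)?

8

7 lies in the 4-cycle (3 7 10 8).
Powers repeat with period 4 on this cycle, and 18 mod 4 = 2, so α^18(7) = α^2(7).
Advancing 2 steps from 7: 7 → 10 → 8.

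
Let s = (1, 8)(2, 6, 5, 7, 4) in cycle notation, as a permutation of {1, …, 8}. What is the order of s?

The cycle type of s is (5, 2, 1).
Since disjoint cycles commute, ord(s) = lcm(5, 2) = 10.

10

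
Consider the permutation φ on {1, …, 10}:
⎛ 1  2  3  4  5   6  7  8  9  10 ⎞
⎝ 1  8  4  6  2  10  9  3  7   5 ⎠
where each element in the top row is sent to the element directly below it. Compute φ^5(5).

Tracing 5 → 2 → … returns to 5 after 7 steps, so 5 lies in a 7-cycle (2, 8, 3, 4, 6, 10, 5).
Advancing 5 steps from 5: 5 → 2 → 8 → 3 → 4 → 6.

6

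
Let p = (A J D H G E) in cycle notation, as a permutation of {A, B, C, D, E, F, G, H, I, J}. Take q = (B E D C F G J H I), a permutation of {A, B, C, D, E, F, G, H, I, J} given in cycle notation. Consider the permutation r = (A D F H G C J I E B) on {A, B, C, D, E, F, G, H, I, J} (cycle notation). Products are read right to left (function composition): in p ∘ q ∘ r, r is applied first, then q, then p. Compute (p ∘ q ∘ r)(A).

C

(p ∘ q ∘ r)(A) = p(q(r(A))). r(A) = D, then q(D) = C, then p(C) = C, so the result is C.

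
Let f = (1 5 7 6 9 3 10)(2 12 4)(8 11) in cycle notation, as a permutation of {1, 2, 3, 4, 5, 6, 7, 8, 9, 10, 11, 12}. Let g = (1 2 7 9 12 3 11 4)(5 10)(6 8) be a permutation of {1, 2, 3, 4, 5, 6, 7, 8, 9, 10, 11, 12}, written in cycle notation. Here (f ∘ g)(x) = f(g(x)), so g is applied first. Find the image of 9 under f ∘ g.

4

g(9) = 12, then f(12) = 4; composing gives (f ∘ g)(9) = 4.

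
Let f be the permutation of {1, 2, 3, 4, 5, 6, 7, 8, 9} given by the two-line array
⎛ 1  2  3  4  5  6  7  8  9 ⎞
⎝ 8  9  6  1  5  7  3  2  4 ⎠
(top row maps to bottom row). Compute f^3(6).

Tracing 6 → 7 → … returns to 6 after 3 steps, so 6 lies in a 3-cycle (3 6 7).
On a 3-cycle, f^3 is the identity, so f^3 = f^0 there (3 ≡ 0 mod 3).
So f^3(6) = 6.

6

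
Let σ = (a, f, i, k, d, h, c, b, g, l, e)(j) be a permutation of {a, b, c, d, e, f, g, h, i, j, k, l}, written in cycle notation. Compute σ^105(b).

b lies in the 11-cycle (a, f, i, k, d, h, c, b, g, l, e).
On an 11-cycle, σ^11 is the identity, so σ^105 = σ^6 there (105 ≡ 6 mod 11).
Stepping 6 places around the cycle: b → g → l → e → a → f → i.

i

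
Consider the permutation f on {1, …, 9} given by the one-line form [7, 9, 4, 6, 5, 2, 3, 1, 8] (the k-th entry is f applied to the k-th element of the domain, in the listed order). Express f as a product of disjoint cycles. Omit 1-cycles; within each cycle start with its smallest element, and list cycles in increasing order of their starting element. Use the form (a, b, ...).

(1, 7, 3, 4, 6, 2, 9, 8)

Iterating f from 1 gives 1 → 7 → 3 → 4 → 6 → 2 → 9 → 8 → 1; that is the 8-cycle (1, 7, 3, 4, 6, 2, 9, 8).
Continuing from each remaining unvisited element yields (1, 7, 3, 4, 6, 2, 9, 8).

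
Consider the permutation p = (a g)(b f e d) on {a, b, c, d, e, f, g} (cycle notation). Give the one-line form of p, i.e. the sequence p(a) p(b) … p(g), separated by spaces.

Image by image: a→g, b→f, c→c, d→b, e→d, f→e, g→a.
So the one-line form is g f c b d e a.

g f c b d e a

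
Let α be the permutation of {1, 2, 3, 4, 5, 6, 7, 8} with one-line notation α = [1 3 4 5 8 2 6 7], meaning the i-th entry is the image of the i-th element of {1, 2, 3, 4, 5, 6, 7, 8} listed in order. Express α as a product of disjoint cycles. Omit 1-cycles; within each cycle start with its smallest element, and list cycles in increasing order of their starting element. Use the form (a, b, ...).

Start at 2 and follow images: 2 → 3 → 4 → 5 → 8 → 7 → 6 → 2, giving the cycle (2, 3, 4, 5, 8, 7, 6).
Repeating from the next unused element and collecting all non-trivial cycles gives (2, 3, 4, 5, 8, 7, 6).

(2, 3, 4, 5, 8, 7, 6)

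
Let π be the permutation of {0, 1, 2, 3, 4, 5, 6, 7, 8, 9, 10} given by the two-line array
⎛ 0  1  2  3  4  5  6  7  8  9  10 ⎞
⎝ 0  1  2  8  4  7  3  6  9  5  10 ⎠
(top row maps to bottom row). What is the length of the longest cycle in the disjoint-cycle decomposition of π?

Decomposing into disjoint cycles gives (3, 8, 9, 5, 7, 6); the longest has length 6.

6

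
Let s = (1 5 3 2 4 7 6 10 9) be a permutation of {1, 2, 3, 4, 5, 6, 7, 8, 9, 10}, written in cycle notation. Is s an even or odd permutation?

The cycle lengths are 9, 1.
A cycle is odd iff its length is even; s has 0 even-length cycles, so sgn(s) = (−1)^0 and s is even.

even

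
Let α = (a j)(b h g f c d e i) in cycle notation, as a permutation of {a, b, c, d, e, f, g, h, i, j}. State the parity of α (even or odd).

even

The cycle lengths are 8, 2.
A cycle is odd iff its length is even; α has 2 even-length cycles, so sgn(α) = (−1)^2 and α is even.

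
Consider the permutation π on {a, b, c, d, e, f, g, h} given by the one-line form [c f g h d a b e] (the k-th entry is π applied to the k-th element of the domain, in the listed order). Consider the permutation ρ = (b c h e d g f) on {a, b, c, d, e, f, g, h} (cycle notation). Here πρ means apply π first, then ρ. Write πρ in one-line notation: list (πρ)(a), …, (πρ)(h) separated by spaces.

h b f e g a c d

Chase each element through π then ρ: a → c → h; b → f → b; c → g → f; d → h → e; e → d → g; f → a → a; g → b → c; h → e → d.
Collecting the images, πρ = [h b f e g a c d].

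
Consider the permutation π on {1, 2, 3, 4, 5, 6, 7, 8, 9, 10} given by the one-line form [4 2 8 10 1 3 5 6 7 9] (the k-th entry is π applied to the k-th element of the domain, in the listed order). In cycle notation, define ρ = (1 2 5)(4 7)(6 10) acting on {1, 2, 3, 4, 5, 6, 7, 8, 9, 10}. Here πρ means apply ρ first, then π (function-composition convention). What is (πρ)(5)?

4

(πρ)(5) = π(ρ(5)). ρ(5) = 1, then π(1) = 4. So (πρ)(5) = 4.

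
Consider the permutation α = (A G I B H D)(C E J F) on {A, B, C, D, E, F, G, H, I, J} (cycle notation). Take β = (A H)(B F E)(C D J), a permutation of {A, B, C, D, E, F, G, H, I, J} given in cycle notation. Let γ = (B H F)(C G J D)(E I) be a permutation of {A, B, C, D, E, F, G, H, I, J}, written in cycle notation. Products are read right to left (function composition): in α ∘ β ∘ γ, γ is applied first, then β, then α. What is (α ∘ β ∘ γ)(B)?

(α ∘ β ∘ γ)(B) = α(β(γ(B))). γ(B) = H, then β(H) = A, then α(A) = G, so the result is G.

G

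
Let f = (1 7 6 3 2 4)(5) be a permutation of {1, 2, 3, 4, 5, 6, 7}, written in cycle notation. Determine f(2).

Within (1 7 6 3 2 4), 2 ↦ 4.

4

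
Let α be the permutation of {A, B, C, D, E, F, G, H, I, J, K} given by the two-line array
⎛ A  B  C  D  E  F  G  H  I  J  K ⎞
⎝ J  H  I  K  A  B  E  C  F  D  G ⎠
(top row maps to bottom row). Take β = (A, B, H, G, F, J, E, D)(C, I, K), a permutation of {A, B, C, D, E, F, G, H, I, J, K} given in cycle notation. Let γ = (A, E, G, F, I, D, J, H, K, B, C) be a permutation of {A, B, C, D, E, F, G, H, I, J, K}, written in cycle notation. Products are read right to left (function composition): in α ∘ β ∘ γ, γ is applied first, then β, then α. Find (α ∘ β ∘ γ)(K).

C

Apply the permutations in order: γ(K) = B, then β(B) = H, then α(H) = C. So (α ∘ β ∘ γ)(K) = C.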